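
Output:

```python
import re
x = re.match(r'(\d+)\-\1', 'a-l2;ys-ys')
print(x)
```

None

`re.match` only tries the pattern at the start of the string.
Here the pattern fails at index 0, so the call returns None.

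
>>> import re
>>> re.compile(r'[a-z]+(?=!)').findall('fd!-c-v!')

['fd', 'v']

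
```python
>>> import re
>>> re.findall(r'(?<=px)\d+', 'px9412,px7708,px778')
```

The `(?=…)`/`(?<=…)` assertion just peeks at neighbouring text; it doesn't advance the match position.
Scanning left to right: at [2:6] → '9412'; at [9:13] → '7708'; at [16:19] → '778'.
`findall` yields the raw match text (3 of them) because the pattern has no groups.

['9412', '7708', '778']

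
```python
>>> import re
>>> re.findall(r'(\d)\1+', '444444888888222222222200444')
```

['4', '8', '2', '0', '4']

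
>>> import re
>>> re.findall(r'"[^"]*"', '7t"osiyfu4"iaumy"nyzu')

Walking the string: at [2:11] → '"osiyfu4"'.
No capturing groups, so `findall` returns the 1 full match string.

['"osiyfu4"']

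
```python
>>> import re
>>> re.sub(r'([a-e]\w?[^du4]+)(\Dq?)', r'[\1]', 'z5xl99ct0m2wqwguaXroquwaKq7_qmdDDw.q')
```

The pattern matches a character in [a-e], then optionally a word character, then one or more of any character except [du4] (captured); then a non-digit, then optionally a literal 'q' (captured).
Matches: at [6:16] → 'ct0m2wqwgu'; at [16:22] → 'aXroqu'; at [23:31] → 'aKq7_qmd'.
The replacement refers to a captured group, so each match is rewritten using its own captured text.

'z5xl99[ct0m2wqwg][aXroq]w[aKq7_qm]DDw.q'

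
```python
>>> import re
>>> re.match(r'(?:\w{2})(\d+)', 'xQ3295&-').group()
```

With `match`, the pattern is implicitly anchored at the beginning.
The match spans [0:6] → 'xQ3295'.

'xQ3295'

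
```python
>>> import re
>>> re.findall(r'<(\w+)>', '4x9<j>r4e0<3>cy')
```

One capturing group, so `findall` returns just the captured substring from each match — 2 in all.

['j', '3']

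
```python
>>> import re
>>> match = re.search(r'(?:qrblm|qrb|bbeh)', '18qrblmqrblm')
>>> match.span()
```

Alternation isn't longest-match — the leftmost alternative that fits at this position is chosen.
The match spans [2:7] → 'qrblm'.

(2, 7)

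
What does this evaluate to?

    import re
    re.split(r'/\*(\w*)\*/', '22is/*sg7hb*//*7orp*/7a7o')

Matches to split on: at [4:13] → '/*sg7hb*/'; at [13:21] → '/*7orp*/'.
`re.split` interleaves the captured-group text with the surrounding fragments.

['22is', 'sg7hb', '', '7orp', '7a7o']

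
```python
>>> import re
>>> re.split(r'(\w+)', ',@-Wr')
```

[',@-', 'Wr', '']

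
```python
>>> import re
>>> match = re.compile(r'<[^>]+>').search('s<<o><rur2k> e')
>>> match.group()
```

`re.search` tries every starting position until one works.
The match spans [1:5] → '<<o>'.

'<<o>'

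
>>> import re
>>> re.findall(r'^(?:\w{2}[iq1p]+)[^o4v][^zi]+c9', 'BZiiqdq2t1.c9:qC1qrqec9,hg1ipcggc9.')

['BZiiqdq2t1.c9:qC1qrqec9']

Pattern: anchored at the start of the string; then exactly 2 of a word character, then one or more of one of [iq1p] (non-capturing group); then any character except [o4v], then one or more of any character except [zi], then the literal 'c9'.
Matches: at [0:23] → 'BZiiqdq2t1.c9:qC1qrqec9'.
With no groups in the pattern, `findall` gives back each whole match — 1 here.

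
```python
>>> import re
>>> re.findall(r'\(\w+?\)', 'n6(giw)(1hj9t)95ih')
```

['(giw)', '(1hj9t)']

Matches: at [2:7] → '(giw)'; at [7:14] → '(1hj9t)'.
`findall` yields the raw match text (2 of them) because the pattern has no groups.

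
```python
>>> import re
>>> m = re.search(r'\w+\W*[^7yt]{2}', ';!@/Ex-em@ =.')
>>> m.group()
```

'Ex-em'

Pattern: one or more of a word character; then zero or more of a non-word character, then exactly 2 of any character except [7yt].
The match spans [4:9] → 'Ex-em'.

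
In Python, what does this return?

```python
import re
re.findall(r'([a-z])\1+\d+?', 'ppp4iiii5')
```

['p', 'i']

`\1` is not a pattern — it's the concrete string captured by group 1, re-applied verbatim.
Because there's exactly one group, `findall` drops the full match and keeps group 1 from each hit.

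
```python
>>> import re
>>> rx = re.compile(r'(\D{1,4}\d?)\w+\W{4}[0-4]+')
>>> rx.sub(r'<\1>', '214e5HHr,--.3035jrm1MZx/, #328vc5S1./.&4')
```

'214<e5>5<jrm1>8<vc5>'

This matches 1 to 4 of a non-digit, then optionally a digit (captured); then one or more of a word character, then exactly 4 of a non-word character; then one or more of a character in [0-4].
Matches: at [3:15] → 'e5HHr,--.303'; at [16:29] → 'jrm1MZx/, #32'; at [30:40] → 'vc5S1./.&4'.
Each match is replaced using the text its own group 1 captured.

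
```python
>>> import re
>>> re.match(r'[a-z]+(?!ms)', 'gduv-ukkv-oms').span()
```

(0, 4)

With `match`, the pattern is implicitly anchored at the beginning.
The match spans [0:4] → 'gduv'.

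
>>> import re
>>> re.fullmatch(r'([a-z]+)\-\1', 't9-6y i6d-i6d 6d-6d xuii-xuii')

None

`re.fullmatch` is like wrapping the pattern in `^…$` (in single-line mode).
Here the string isn't matched end-to-end, so the call returns None.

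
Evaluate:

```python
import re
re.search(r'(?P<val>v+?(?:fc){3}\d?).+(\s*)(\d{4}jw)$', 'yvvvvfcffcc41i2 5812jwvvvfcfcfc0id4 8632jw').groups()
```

The match spans [22:42] → 'vvvfcfcfc0id4 8632jw'.
Captured: group 1 = 'vvvfcfcfc0', group 2 = '', group 3 = '8632jw'.

('vvvfcfcfc0', '', '8632jw')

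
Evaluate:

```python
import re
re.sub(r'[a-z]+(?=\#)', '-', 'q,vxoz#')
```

Lookahead/lookbehind check context without consuming it, so the matched span excludes the asserted characters.
Matches: at [2:6] → 'vxoz'.
Each match is replaced by '-'.

'q,-#'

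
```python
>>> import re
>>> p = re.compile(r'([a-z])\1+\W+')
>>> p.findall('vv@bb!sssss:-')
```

['v', 'b', 's']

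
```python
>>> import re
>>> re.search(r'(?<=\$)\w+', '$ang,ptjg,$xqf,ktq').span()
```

(1, 4)

Lookahead/lookbehind check context without consuming it, so the matched span excludes the asserted characters.
`re.search` tries every starting position until one works.
The match spans [1:4] → 'ang'.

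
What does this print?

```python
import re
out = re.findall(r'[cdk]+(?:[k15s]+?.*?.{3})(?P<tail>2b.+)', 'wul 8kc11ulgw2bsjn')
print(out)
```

['2bsjn']

Pattern: one or more of one of [cdk]; then one or more of one of [k15s] (lazy), then zero or more of any character (lazy), then exactly 3 of any character (non-capturing group); then the literal '2b', then one or more of any character (captured as 'tail').
Walking the string: at [5:18] match 'kc11ulgw2bsjn', group 1 = '2bsjn'.
With a single group, `findall` returns only what that group captured — 1 item.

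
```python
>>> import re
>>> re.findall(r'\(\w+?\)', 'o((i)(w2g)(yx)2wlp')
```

['(i)', '(w2g)', '(yx)']

Walking the string: at [2:5] → '(i)'; at [5:10] → '(w2g)'; at [10:14] → '(yx)'.
With no groups in the pattern, `findall` gives back each whole match — 3 here.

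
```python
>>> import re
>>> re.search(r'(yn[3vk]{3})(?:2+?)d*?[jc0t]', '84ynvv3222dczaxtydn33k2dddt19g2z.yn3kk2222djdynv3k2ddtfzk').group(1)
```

The pattern matches the literal 'yn', then exactly 3 of one of [3vk] (captured); then one or more of a literal '2' (lazy) (non-capturing group); then zero or more of a literal 'd' (lazy), then one of [jc0t].
Unlike `match`, `search` isn't anchored — it looks for the pattern anywhere in the string.
The match spans [2:12] → 'ynvv3222dc'.
Captured: group 1 = 'ynvv3'.

'ynvv3'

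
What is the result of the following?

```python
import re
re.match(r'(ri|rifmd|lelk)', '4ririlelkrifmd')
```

`re.match` only tries the pattern at the start of the string.
Here the string doesn't start with a match, so the call returns None.

None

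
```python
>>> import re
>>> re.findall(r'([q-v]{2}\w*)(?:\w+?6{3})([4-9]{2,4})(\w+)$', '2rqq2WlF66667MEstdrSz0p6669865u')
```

Multiple groups make `findall` return tuples — one 3-tuple for the one match.

[('rqq2WlF66667MEstdrSz0', '9865', 'u')]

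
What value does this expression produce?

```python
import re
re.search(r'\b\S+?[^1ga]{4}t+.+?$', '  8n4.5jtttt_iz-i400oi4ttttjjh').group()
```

'8n4.5jtttt_iz-i400oi4ttttjjh'

The pattern matches a word boundary (`\b`, zero-width); then one or more of a non-whitespace character (lazy), then exactly 4 of any character except [1ga]; then one or more of a literal 't', then one or more of any character (lazy); then anchored at the end.
`search` walks the string left to right and returns the first match it finds.
The match spans [2:30] → '8n4.5jtttt_iz-i400oi4ttttjjh'.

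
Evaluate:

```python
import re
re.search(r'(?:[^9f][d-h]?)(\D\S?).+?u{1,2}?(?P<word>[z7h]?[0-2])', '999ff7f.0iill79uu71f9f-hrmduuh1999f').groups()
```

('.0', '71')

The match spans [5:19] → '7f.0iill79uu71'.
Captured: group 1 = '.0', group 2 = '71'.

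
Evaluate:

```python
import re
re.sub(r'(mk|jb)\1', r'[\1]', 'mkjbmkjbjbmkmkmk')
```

`\1` has to match the exact text group 1 already captured.
Matches: at [6:10] → 'jbjb'; at [10:14] → 'mkmk'.
The replacement refers to a captured group, so each match is rewritten using its own captured text.

'mkjbmk[jb][mk]mk'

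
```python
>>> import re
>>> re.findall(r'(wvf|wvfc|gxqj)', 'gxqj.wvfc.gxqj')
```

Branches in `(...|...)` are attempted left-to-right; the first branch that allows the whole pattern to succeed is taken.
Matches: at [0:4] match 'gxqj', group 1 = 'gxqj'; at [5:8] match 'wvf', group 1 = 'wvf'; at [10:14] match 'gxqj', group 1 = 'gxqj'.
`findall` collects group 1 from each match (3 total).

['gxqj', 'wvf', 'gxqj']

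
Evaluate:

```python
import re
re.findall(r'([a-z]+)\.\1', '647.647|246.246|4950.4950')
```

[]

`\1` is not a pattern — it's the concrete string captured by group 1, re-applied verbatim.
With a single group, `findall` returns only what that group captured — 0 items.
Nothing in the string satisfies the pattern, so the list is empty.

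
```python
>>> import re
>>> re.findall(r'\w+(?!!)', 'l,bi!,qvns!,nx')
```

`(?!…)`/`(?<!…)` only lets a position through if the neighbouring text does NOT match; no characters are consumed.
Walking the string: at [0:1] → 'l'; at [2:3] → 'b'; at [6:9] → 'qvn'; at [12:14] → 'nx'.
No capturing groups, so `findall` returns the 4 full match strings.

['l', 'b', 'qvn', 'nx']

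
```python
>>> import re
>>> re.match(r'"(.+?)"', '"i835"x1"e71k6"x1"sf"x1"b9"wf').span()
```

(0, 6)

`re.match` won't scan ahead — the pattern has to work from the very first character.
The match spans [0:6] → '"i835"'.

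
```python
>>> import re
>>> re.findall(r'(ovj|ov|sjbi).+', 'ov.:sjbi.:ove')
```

['ov']

`findall` collects group 1 from the one match (1 total).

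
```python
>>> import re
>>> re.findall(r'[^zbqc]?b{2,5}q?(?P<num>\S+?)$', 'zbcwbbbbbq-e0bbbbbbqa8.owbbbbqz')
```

['-e0bbbbbbqa8.owbbbbqz']

One capturing group, so `findall` returns just the captured substring from the one match — 1 in all.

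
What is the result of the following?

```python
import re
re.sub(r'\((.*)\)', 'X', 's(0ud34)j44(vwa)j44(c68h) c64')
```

'sX c64'

`sub` substitutes 'X' at each match site.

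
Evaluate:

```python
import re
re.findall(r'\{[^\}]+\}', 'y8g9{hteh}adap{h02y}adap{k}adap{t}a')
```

Walking the string: at [4:10] → '{hteh}'; at [14:20] → '{h02y}'; at [24:27] → '{k}'; at [31:34] → '{t}'.
`findall` yields the raw match text (4 of them) because the pattern has no groups.

['{hteh}', '{h02y}', '{k}', '{t}']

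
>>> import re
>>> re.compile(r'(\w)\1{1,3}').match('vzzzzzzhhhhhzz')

None

`\1` is not a pattern — it's the concrete string captured by group 1, re-applied verbatim.
`match` is anchored at position 0; if the pattern doesn't fit there, it returns None.
Here the string doesn't start with a match, so the call returns None.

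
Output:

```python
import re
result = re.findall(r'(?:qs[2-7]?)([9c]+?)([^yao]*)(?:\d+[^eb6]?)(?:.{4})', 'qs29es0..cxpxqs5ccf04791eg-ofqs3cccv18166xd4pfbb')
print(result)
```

[('9', 'es0..cxpxqs5ccf0479'), ('c', 'ccv18166xd')]

The pattern matches the literal 'qs', then optionally a character in [2-7] (non-capturing group); then one or more of one of [9c] (lazy) (captured); then zero or more of any character except [yao] (captured); then one or more of a digit, then optionally any character except [eb6] (non-capturing group); then exactly 4 of any character (non-capturing group).
Matches: at [0:28] match 'qs29es0..cxpxqs5ccf04791eg-o', groups = ('9', 'es0..cxpxqs5ccf0479'); at [29:48] match 'qs3cccv18166xd4pfbb', groups = ('c', 'ccv18166xd').
Multiple groups make `findall` return tuples — one 2-tuple for each match.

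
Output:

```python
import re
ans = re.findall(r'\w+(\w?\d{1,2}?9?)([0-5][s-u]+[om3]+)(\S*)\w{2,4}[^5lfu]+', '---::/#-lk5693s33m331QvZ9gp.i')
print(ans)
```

The pattern matches one or more of a word character; then optionally a word character, then 1 to 2 of a digit (lazy), then optionally a literal '9' (captured); then a character in [0-5], then one or more of a character in [s-u], then one or more of one of [om3] (captured); then zero or more of a non-whitespace character (captured); then 2 to 4 of a word character; then one or more of any character except [5lfu].
Scanning left to right: at [8:29] match 'lk5693s33m331QvZ9gp.i', groups = ('9', '3s33m33', '1QvZ9').
`findall` packs the 3 group values into a tuple for every match.

[('9', '3s33m33', '1QvZ9')]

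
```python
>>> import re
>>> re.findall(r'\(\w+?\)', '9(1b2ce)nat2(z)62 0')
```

No capturing groups, so `findall` returns the 2 full match strings.

['(1b2ce)', '(z)']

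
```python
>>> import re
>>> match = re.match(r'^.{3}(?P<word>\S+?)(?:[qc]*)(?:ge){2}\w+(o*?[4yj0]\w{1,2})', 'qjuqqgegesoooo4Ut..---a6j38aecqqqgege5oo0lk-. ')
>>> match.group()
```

'qjuqqgegesoooo4Ut'

Pattern: anchored at the start of the string; then exactly 3 of any character; then one or more of a non-whitespace character (lazy) (captured as 'word'); then zero or more of one of [qc] (non-capturing group); then the literal 'ge' repeated 2 times, then one or more of a word character; then zero or more of the literal 'o' (lazy), then one of [4yj0], then 1 to 2 of a word character (captured).
`match` is anchored at position 0; if the pattern doesn't fit there, it returns None.
The match spans [0:17] → 'qjuqqgegesoooo4Ut'.
Captured: group 1 = 'q', group 2 = '4Ut'.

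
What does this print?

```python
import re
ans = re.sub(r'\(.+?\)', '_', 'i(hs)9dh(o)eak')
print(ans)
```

i_9dh_eak

Matches: at [1:5] → '(hs)'; at [8:11] → '(o)'.
`sub` substitutes '_' at each match site.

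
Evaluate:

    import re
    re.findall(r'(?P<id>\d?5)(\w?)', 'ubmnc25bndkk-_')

[('25', 'b')]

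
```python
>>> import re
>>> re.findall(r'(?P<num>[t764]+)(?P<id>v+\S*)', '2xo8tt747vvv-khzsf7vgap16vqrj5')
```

[('tt747', 'vvv-khzsf7vgap16vqrj5')]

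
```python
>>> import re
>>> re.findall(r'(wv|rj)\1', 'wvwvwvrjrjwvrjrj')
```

['wv', 'rj', 'rj']

`\1` is not a pattern — it's the concrete string captured by group 1, re-applied verbatim.
Scanning left to right: at [0:4] match 'wvwv', group 1 = 'wv'; at [6:10] match 'rjrj', group 1 = 'rj'; at [12:16] match 'rjrj', group 1 = 'rj'.
Because there's exactly one group, `findall` drops the full match and keeps group 1 from each hit.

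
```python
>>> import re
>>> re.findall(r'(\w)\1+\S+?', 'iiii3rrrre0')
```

After group 1 captures some text, `\1` only succeeds where that same text appears again.
One capturing group, so `findall` returns just the captured substring from each match — 2 in all.

['i', 'r']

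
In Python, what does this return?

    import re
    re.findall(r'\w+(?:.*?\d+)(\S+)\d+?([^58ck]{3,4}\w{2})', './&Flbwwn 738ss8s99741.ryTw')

[('ss8s9974', '.ryTw')]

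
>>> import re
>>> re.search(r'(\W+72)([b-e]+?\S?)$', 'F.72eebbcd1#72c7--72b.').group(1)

'--72'

Pattern: one or more of a non-word character, then the literal '72' (captured); then one or more of a character in [b-e] (lazy), then optionally a non-whitespace character (captured); then anchored at the end.
`re.search` tries every starting position until one works.
The match spans [16:22] → '--72b.'.
Captured: group 1 = '--72', group 2 = 'b.'.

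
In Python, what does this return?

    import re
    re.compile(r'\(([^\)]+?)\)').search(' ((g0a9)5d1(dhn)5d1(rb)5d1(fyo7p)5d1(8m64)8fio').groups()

The match spans [1:8] → '((g0a9)'.
Captured: group 1 = '(g0a9'.

('(g0a9',)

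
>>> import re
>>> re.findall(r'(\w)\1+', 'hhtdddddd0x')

`\1` has to match the exact text group 1 already captured.
Scanning left to right: at [0:2] match 'hh', group 1 = 'h'; at [3:9] match 'dddddd', group 1 = 'd'.
`findall` collects group 1 from each match (2 total).

['h', 'd']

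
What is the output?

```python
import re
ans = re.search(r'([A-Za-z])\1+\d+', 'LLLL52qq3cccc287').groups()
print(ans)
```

('L',)

`\1` is not a pattern — it's the concrete string captured by group 1, re-applied verbatim.
`re.search` tries every starting position until one works.
The match spans [0:6] → 'LLLL52'.
Captured: group 1 = 'L'.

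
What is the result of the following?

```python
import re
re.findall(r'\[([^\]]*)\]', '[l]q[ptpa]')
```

Scanning left to right: at [0:3] match '[l]', group 1 = 'l'; at [4:10] match '[ptpa]', group 1 = 'ptpa'.
One capturing group, so `findall` returns just the captured substring from each match — 2 in all.

['l', 'ptpa']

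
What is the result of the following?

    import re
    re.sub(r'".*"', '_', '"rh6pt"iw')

Every occurrence is swapped for '_'.

'_iw'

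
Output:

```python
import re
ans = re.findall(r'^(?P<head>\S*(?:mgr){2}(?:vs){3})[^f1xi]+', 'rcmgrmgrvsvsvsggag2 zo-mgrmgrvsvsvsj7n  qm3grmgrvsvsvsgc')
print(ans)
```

The pattern matches anchored at the start of the string; then zero or more of a non-whitespace character, then the literal 'mgr' repeated 2 times, then the literal 'vs' repeated 3 times (captured as 'head'); then one or more of any character except [f1xi].
Walking the string: at [0:56] match 'rcmgrmgrvsvsvsggag2 zo-mgrmgrvsvsvsj7n  qm3grmgrvsvsvsgc', group 1 = 'rcmgrmgrvsvsvs'.
`findall` collects group 1 from the one match (1 total).

['rcmgrmgrvsvsvs']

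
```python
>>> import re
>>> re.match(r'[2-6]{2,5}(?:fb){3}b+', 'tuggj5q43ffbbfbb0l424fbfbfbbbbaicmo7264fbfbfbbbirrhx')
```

None

`match` is anchored at position 0; if the pattern doesn't fit there, it returns None.
Here the pattern fails at index 0, so the call returns None.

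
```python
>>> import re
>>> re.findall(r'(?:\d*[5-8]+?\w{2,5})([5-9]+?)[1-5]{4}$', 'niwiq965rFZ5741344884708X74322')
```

The pattern matches zero or more of a digit, then one or more of a character in [5-8] (lazy), then 2 to 5 of a word character (non-capturing group); then one or more of a character in [5-9] (lazy) (captured); then exactly 4 of a character in [1-5]; then anchored at the end.
Because there's exactly one group, `findall` drops the full match and keeps group 1 from the one hit.

['7']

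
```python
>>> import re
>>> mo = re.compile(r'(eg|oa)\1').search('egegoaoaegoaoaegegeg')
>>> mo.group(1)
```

'eg'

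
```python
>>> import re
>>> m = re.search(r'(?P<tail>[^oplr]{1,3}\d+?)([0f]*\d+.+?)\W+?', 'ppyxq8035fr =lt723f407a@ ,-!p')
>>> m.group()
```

'yxq8035fr '

The pattern matches 1 to 3 of any character except [oplr], then one or more of a digit (lazy) (captured as 'tail'); then zero or more of one of [0f], then one or more of a digit, then one or more of any character (lazy) (captured); then one or more of a non-word character (lazy).
`re.search` scans for the first position where the pattern succeeds.
The match spans [2:12] → 'yxq8035fr '.
Captured: group 1 = 'yxq8', group 2 = '035fr'.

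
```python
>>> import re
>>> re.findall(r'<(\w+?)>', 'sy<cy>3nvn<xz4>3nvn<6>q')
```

['cy', 'xz4', '6']

One capturing group, so `findall` returns just the captured substring from each match — 3 in all.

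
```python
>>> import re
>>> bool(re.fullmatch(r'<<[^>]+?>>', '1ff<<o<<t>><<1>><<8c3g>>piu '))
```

False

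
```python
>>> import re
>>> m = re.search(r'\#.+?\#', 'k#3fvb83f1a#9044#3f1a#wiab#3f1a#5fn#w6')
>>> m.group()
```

'#3fvb83f1a#'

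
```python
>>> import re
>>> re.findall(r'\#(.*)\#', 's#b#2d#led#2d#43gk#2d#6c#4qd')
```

['b#2d#led#2d#43gk#2d#6c']

`findall` collects group 1 from the one match (1 total).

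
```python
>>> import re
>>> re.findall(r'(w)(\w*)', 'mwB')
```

The pattern matches a literal 'w' (captured); then zero or more of a word character (captured).
Walking the string: at [1:3] match 'wB', groups = ('w', 'B').
Multiple groups make `findall` return tuples — one 2-tuple for the one match.

[('w', 'B')]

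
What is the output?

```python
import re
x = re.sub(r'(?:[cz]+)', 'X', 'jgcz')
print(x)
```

jgX

This matches one or more of one of [cz] (non-capturing group).
Matches: at [2:4] → 'cz'.
Each match is replaced by 'X'.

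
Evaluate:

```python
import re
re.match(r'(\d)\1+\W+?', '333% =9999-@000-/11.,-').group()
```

`\1` has to match the exact text group 1 already captured.
With `match`, the pattern is implicitly anchored at the beginning.
The match spans [0:4] → '333%'.
Captured: group 1 = '3'.

'333%'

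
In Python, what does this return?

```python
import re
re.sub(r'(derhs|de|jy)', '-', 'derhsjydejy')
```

'----'

Branches in `(...|...)` are attempted left-to-right; the first branch that allows the whole pattern to succeed is taken.
Each match is replaced by '-'.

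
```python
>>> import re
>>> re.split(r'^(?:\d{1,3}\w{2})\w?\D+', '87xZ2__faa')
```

['', '']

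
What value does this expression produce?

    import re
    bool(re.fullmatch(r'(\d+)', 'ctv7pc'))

False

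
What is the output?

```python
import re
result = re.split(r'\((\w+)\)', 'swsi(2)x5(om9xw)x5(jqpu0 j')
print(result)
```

Matches to split on: at [4:7] → '(2)'; at [9:16] → '(om9xw)'.
`re.split` interleaves the captured-group text with the surrounding fragments.

['swsi', '2', 'x5', 'om9xw', 'x5(jqpu0 j']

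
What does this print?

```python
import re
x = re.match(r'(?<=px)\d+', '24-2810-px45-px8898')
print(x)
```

Lookahead/lookbehind check context without consuming it, so the matched span excludes the asserted characters.
With `match`, the pattern is implicitly anchored at the beginning.
Here position 0 doesn't satisfy it, so the call returns None.

None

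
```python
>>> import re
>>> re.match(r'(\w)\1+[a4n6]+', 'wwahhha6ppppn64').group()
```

'wwa'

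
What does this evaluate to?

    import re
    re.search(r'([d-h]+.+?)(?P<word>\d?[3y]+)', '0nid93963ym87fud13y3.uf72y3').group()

The pattern matches one or more of a character in [d-h], then one or more of any character (lazy) (captured); then optionally a digit, then one or more of one of [3y] (captured as 'word').
With the lazy modifier that quantifier settles for the fewest repetitions that let the rest of the pattern succeed (the atoms after it are unaffected and can still be greedy).
`re.search` scans for the first position where the pattern succeeds.
The match spans [3:6] → 'd93'.
Captured: group 1 = 'd9', group 2 = '3'.

'd93'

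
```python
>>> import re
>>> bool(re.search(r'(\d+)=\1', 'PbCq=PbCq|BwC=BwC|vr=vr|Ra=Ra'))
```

False

`\1` has to match the exact text group 1 already captured.
Here no position works, so the call returns None, and `bool(None)` is False.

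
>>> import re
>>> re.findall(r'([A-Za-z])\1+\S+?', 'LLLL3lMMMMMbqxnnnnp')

`\1` has to match the exact text group 1 already captured.
Walking the string: at [0:5] match 'LLLL3', group 1 = 'L'; at [6:12] match 'MMMMMb', group 1 = 'M'; at [14:19] match 'nnnnp', group 1 = 'n'.
One capturing group, so `findall` returns just the captured substring from each match — 3 in all.

['L', 'M', 'n']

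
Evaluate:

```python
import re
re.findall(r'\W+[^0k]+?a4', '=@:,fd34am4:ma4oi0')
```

['=@:,fd34am4:ma4']

Pattern: one or more of a non-word character; then one or more of any character except [0k] (lazy), then the literal 'a4'.
Walking the string: at [0:15] → '=@:,fd34am4:ma4'.
Since nothing is captured, `findall` lists the 1 matched substring directly.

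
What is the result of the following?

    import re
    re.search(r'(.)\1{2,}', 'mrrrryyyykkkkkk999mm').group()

'rrrr'

After group 1 captures some text, `\1` only succeeds where that same text appears again.
The match spans [1:5] → 'rrrr'.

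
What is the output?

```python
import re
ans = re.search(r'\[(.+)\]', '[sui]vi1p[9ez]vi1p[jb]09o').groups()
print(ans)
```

('sui]vi1p[9ez]vi1p[jb',)

The match spans [0:22] → '[sui]vi1p[9ez]vi1p[jb]'.
Captured: group 1 = 'sui]vi1p[9ez]vi1p[jb'.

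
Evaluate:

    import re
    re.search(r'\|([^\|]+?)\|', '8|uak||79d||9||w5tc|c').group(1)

`search` walks the string left to right and returns the first match it finds.
The match spans [1:6] → '|uak|'.
Captured: group 1 = 'uak'.

'uak'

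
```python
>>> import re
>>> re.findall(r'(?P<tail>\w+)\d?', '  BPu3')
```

Pattern: one or more of a word character (captured as 'tail'); then optionally a digit.
Matches: at [2:6] match 'BPu3', group 1 = 'BPu3'.
One capturing group, so `findall` returns just the captured substring from the one match — 1 in all.

['BPu3']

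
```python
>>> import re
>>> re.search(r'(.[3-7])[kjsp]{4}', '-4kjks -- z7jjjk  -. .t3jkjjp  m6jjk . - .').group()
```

'-4kjks'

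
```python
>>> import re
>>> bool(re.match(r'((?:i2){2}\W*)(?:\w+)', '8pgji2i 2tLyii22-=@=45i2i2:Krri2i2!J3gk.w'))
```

`match` is anchored at position 0; if the pattern doesn't fit there, it returns None.
Here the pattern fails at index 0, so the call returns None, and `bool(None)` is False.

False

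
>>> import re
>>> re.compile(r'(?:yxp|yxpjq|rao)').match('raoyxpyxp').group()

'rao'

`re.match` won't scan ahead — the pattern has to work from the very first character.
The match spans [0:3] → 'rao'.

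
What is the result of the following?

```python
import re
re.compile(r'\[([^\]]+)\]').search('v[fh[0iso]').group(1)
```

'fh[0iso'

Unlike `match`, `search` isn't anchored — it looks for the pattern anywhere in the string.
The match spans [1:10] → '[fh[0iso]'.
Captured: group 1 = 'fh[0iso'.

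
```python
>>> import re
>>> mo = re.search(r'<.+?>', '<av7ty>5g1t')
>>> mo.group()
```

'<av7ty>'

The match spans [0:7] → '<av7ty>'.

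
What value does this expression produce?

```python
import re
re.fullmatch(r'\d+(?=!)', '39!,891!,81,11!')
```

Lookahead/lookbehind check context without consuming it, so the matched span excludes the asserted characters.
`fullmatch` succeeds only if the pattern covers the string from start to end.
Here the pattern can't cover the whole string, so the call returns None.

None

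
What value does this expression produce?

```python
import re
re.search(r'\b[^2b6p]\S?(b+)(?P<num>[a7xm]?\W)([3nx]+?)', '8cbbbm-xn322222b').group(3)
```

'x'

The match spans [0:8] → '8cbbbm-x'.
Captured: group 1 = 'bbb', group 2 = 'm-', group 3 = 'x'.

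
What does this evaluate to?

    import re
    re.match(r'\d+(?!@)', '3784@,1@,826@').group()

The negative lookaround is zero-width — it rules out positions where the adjacent text would match, without consuming anything.
`re.match` won't scan ahead — the pattern has to work from the very first character.
The match spans [0:3] → '378'.

'378'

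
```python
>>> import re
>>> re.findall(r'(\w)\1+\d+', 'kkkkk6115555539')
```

['k']

`\1` has to match the exact text group 1 already captured.
With a single group, `findall` returns only what that group captured — 1 item.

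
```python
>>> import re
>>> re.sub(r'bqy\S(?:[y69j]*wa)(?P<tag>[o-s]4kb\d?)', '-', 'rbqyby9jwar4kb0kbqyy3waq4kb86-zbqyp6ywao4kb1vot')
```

'r-kbqyy3waq4kb86-z-vot'

Pattern: the literal 'bqy', then a non-whitespace character; then zero or more of one of [y69j], then the literal 'wa' (non-capturing group); then a character in [o-s], then the literal '4kb', then optionally a digit (captured as 'tag').
Matches: at [1:15] → 'bqyby9jwar4kb0'; at [31:44] → 'bqyp6ywao4kb1'.
Each match is replaced by '-'.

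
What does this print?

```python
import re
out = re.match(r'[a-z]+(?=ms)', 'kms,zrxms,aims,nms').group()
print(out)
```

`match` is anchored at position 0; if the pattern doesn't fit there, it returns None.
The match spans [0:1] → 'k'.

k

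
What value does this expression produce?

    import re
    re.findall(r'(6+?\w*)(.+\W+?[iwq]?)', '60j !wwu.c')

[('60j', ' !wwu.')]

The pattern matches one or more of the literal '6' (lazy), then zero or more of a word character (captured); then one or more of any character, then one or more of a non-word character (lazy), then optionally one of [iwq] (captured).
Matches: at [0:9] match '60j !wwu.', groups = ('60j', ' !wwu.').
2 groups means the one result is a tuple of 2 captured strings — 1 here.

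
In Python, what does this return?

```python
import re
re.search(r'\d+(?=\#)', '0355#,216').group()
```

Lookahead/lookbehind check context without consuming it, so the matched span excludes the asserted characters.
The match spans [0:4] → '0355'.

'0355'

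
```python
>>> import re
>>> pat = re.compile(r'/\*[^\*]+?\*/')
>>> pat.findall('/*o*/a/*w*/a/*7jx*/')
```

Matches: at [0:5] → '/*o*/'; at [6:11] → '/*w*/'; at [12:19] → '/*7jx*/'.
`findall` yields the raw match text (3 of them) because the pattern has no groups.

['/*o*/', '/*w*/', '/*7jx*/']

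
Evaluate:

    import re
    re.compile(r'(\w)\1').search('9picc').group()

`\1` is not a pattern — it's the concrete string captured by group 1, re-applied verbatim.
Unlike `match`, `search` isn't anchored — it looks for the pattern anywhere in the string.
The match spans [3:5] → 'cc'.
Captured: group 1 = 'c'.

'cc'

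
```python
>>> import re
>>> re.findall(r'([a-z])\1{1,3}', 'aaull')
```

['a', 'l']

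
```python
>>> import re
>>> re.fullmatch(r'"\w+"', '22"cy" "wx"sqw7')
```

`re.fullmatch` is like wrapping the pattern in `^…$` (in single-line mode).
Here the string isn't matched end-to-end, so the call returns None.

None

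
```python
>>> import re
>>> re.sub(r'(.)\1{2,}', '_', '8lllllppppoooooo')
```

A backreference is literal: `\1` must see the identical characters the first group matched.
Matches: at [1:6] → 'lllll'; at [6:10] → 'pppp'; at [10:16] → 'oooooo'.
Every occurrence is swapped for '_'.

'8___'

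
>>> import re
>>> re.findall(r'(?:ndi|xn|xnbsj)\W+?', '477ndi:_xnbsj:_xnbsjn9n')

Scanning left to right: at [3:7] → 'ndi:'; at [8:14] → 'xnbsj:'.
Since nothing is captured, `findall` lists the 2 matched substrings directly.

['ndi:', 'xnbsj:']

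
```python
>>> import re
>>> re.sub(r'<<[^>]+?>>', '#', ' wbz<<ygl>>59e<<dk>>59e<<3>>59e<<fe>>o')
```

Every occurrence is swapped for '#'.

' wbz#59e#59e#59e#o'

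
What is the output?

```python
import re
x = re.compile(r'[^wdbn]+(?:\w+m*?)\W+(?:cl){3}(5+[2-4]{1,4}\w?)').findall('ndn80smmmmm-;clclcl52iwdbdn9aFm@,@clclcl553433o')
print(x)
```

['553433o']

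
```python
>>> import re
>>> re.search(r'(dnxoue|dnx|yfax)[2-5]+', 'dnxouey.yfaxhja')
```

Here no position works, so the call returns None.

None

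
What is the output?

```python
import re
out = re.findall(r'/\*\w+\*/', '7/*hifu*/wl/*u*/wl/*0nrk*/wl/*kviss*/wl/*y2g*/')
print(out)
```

Scanning left to right: at [1:9] → '/*hifu*/'; at [11:16] → '/*u*/'; at [18:26] → '/*0nrk*/'; at [28:37] → '/*kviss*/'; at [39:46] → '/*y2g*/'.
Since nothing is captured, `findall` lists the 5 matched substrings directly.

['/*hifu*/', '/*u*/', '/*0nrk*/', '/*kviss*/', '/*y2g*/']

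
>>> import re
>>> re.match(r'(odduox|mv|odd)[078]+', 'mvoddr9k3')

None

With `match`, the pattern is implicitly anchored at the beginning.
Here the pattern fails at index 0, so the call returns None.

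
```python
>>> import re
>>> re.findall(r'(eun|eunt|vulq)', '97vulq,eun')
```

Walking the string: at [2:6] match 'vulq', group 1 = 'vulq'; at [7:10] match 'eun', group 1 = 'eun'.
One capturing group, so `findall` returns just the captured substring from each match — 2 in all.

['vulq', 'eun']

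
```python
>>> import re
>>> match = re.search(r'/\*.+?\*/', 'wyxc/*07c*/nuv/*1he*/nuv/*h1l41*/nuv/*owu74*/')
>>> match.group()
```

'/*07c*/'

The match spans [4:11] → '/*07c*/'.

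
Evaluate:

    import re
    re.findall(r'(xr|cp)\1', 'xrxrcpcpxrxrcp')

['xr', 'cp', 'xr']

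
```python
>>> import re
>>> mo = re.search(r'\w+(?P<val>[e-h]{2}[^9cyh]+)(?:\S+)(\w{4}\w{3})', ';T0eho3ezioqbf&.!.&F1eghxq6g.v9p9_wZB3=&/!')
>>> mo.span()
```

(1, 38)

The match spans [1:38] → 'T0eho3ezioqbf&.!.&F1eghxq6g.v9p9_wZB3'.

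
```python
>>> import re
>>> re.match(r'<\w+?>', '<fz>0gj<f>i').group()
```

'<fz>'

`match` is anchored at position 0; if the pattern doesn't fit there, it returns None.
The match spans [0:4] → '<fz>'.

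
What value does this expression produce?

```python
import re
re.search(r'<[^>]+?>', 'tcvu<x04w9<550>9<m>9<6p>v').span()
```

`search` walks the string left to right and returns the first match it finds.
The match spans [4:15] → '<x04w9<550>'.

(4, 15)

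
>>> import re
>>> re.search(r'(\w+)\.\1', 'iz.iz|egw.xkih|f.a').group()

'iz.iz'

After group 1 captures some text, `\1` only succeeds where that same text appears again.
`re.search` scans for the first position where the pattern succeeds.
The match spans [0:5] → 'iz.iz'.
Captured: group 1 = 'iz'.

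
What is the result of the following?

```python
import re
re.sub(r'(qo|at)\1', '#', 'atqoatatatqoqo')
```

'atqo#at#'

A backreference is literal: `\1` must see the identical characters the first group matched.
Matches: at [4:8] → 'atat'; at [10:14] → 'qoqo'.
Each match is replaced by '#'.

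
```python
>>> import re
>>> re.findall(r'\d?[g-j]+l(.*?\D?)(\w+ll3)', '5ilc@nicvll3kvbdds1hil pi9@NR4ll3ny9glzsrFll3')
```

With the lazy modifier that quantifier settles for the fewest repetitions that let the rest of the pattern succeed (the atoms after it are unaffected and can still be greedy).
2 groups means each result is a tuple of 2 captured strings — 2 here.

[('c@', 'nicvll3'), (' pi9@', 'NR4ll3ny9glzsrFll3')]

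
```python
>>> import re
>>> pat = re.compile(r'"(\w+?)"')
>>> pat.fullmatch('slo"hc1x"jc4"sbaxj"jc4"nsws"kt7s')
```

`fullmatch` succeeds only if the pattern covers the string from start to end.
Here the string isn't matched end-to-end, so the call returns None.

None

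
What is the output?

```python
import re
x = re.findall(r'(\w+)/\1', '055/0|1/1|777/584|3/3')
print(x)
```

A backreference is literal: `\1` must see the identical characters the first group matched.
With a single group, `findall` returns only what that group captured — 2 items.

['1', '3']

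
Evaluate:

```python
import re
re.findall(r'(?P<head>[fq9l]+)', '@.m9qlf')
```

['9qlf']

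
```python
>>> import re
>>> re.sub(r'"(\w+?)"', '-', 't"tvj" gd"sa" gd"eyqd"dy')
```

Matches: at [1:6] → '"tvj"'; at [9:13] → '"sa"'; at [16:22] → '"eyqd"'.
Every occurrence is swapped for '-'.

't- gd- gd-dy'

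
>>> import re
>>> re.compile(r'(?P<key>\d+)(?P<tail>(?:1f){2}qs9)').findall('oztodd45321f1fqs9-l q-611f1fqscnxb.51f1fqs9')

The pattern matches one or more of a digit (captured as 'key'); then the literal '1f' repeated 2 times, then the literal 'qs9' (captured as 'tail').
Scanning left to right: at [6:17] match '45321f1fqs9', groups = ('4532', '1f1fqs9'); at [35:43] match '51f1fqs9', groups = ('5', '1f1fqs9').
Multiple groups make `findall` return tuples — one 2-tuple for each match.

[('4532', '1f1fqs9'), ('5', '1f1fqs9')]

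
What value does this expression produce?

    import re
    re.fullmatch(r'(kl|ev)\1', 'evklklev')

None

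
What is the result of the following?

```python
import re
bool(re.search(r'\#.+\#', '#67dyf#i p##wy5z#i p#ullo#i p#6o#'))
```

True

The match spans [0:33] → '#67dyf#i p##wy5z#i p#ullo#i p#6o#'.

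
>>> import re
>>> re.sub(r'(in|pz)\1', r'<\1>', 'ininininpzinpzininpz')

'<in><in>pzinpz<in>pz'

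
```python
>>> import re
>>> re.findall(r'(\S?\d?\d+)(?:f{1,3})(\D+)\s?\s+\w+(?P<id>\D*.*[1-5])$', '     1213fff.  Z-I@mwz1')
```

The pattern matches optionally a non-whitespace character, then optionally a digit, then one or more of a digit (captured); then 1 to 3 of a literal 'f' (non-capturing group); then one or more of a non-digit (captured); then optionally whitespace, then one or more of whitespace, then one or more of a word character; then zero or more of a non-digit, then zero or more of any character, then a character in [1-5] (captured as 'id'); then anchored at the end.
Walking the string: at [5:23] match '1213fff.  Z-I@mwz1', groups = ('1213', '. ', '-I@mwz1').
Multiple groups make `findall` return tuples — one 3-tuple for the one match.

[('1213', '. ', '-I@mwz1')]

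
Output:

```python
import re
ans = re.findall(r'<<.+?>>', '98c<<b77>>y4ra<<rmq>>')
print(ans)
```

A `+?`/`*?`/`{m,n}?` starts at its minimum and grows only as far as needed for what follows to match.
Matches: at [3:10] → '<<b77>>'; at [14:21] → '<<rmq>>'.
With no groups in the pattern, `findall` gives back each whole match — 2 here.

['<<b77>>', '<<rmq>>']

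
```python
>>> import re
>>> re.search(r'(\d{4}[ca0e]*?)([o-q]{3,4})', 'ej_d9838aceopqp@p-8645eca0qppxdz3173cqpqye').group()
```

This matches exactly 4 of a digit, then zero or more of one of [ca0e] (lazy) (captured); then 3 to 4 of a character in [o-q] (captured).
`search` walks the string left to right and returns the first match it finds.
The match spans [4:15] → '9838aceopqp'.
Captured: group 1 = '9838ace', group 2 = 'opqp'.

'9838aceopqp'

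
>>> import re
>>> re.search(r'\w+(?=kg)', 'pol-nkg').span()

The lookaround is zero-width — it requires the adjacent text to match without consuming it, so the asserted text isn't part of the match.
The match spans [4:5] → 'n'.

(4, 5)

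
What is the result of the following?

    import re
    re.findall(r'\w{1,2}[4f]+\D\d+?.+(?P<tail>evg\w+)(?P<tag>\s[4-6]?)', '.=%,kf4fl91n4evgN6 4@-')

Pattern: 1 to 2 of a word character, then one or more of one of [4f]; then a non-digit, then one or more of a digit (lazy), then one or more of any character; then the literal 'evg', then one or more of a word character (captured as 'tail'); then whitespace, then optionally a character in [4-6] (captured as 'tag').
Matches: at [4:20] match 'kf4fl91n4evgN6 4', groups = ('evgN6', ' 4').
2 groups means the one result is a tuple of 2 captured strings — 1 here.

[('evgN6', ' 4')]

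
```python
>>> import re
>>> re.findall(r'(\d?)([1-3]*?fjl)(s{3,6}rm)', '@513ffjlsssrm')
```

[('', 'fjl', 'sssrm')]

Multiple groups make `findall` return tuples — one 3-tuple for the one match.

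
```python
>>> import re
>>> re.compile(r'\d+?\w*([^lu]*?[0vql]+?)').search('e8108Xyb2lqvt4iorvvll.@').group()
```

This matches one or more of a digit (lazy), then zero or more of a word character; then zero or more of any character except [lu] (lazy), then one or more of one of [0vql] (lazy) (captured).
`re.search` tries every starting position until one works.
The match spans [1:21] → '8108Xyb2lqvt4iorvvll'.
Captured: group 1 = 'l'.

'8108Xyb2lqvt4iorvvll'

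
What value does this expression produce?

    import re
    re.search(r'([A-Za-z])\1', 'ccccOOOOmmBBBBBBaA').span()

A backreference is literal: `\1` must see the identical characters the first group matched.
The match spans [0:2] → 'cc'.

(0, 2)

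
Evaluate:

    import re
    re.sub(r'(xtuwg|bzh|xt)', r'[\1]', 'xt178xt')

'[xt]178[xt]'

Matches: at [0:2] → 'xt'; at [5:7] → 'xt'.
Each match is replaced using the text its own group 1 captured.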